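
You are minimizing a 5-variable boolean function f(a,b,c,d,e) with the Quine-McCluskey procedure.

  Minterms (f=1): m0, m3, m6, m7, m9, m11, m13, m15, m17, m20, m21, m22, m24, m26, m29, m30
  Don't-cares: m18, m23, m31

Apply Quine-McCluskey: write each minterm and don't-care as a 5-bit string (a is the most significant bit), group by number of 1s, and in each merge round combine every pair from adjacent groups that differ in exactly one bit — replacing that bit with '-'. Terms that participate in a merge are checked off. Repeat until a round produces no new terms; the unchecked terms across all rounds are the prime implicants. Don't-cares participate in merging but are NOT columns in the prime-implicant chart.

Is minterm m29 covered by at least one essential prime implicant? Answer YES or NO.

Round 0: 00000 00011✓ 00110✓ 00111✓ 01001✓ 01011✓ 01101✓ 01111✓ 10001✓ 10010✓ 10100✓ 10101✓ 10110✓ 10111✓ 11000✓ 11010✓ 11101✓ 11110✓ 11111✓
Round 1: -0110✓ -0111✓ -1101✓ -1111✓ 0-011✓ 0-111✓ 00-11✓ 0011-✓ 01-01✓ 01-11✓ 010-1✓ 011-1✓ 1-010✓ 1-101✓ 1-110✓ 1-111✓ 10-01 10-10✓ 101-0✓ 101-1✓ 1010-✓ 1011-✓ 11-10✓ 110-0 111-1✓ 1111-✓
Round 2: --111 -011- -11-1 0--11 01--1 1--10 1-1-1 1-11- 101--
PIs = {--111, -011-, -11-1, 0--11, 00000, 01--1, 1--10, 1-1-1, 1-11-, 10-01, 101--, 110-0}
Coverage chart:
  m0: 00000 ←essential
  m3: 0--11 ←essential
  m6: -011- ←essential
  m7: --111,-011-,0--11
  m9: 01--1 ←essential
  m11: 0--11,01--1
  m13: -11-1,01--1
  m15: --111,-11-1,0--11,01--1
  m17: 10-01 ←essential
  m20: 101-- ←essential
  m21: 1-1-1,10-01,101--
  m22: -011-,1--10,1-11-,101--
  m24: 110-0 ←essential
  m26: 1--10,110-0
  m29: -11-1,1-1-1
  m30: 1--10,1-11-
Essential: -011-, 0--11, 00000, 01--1, 10-01, 101--, 110-0

NO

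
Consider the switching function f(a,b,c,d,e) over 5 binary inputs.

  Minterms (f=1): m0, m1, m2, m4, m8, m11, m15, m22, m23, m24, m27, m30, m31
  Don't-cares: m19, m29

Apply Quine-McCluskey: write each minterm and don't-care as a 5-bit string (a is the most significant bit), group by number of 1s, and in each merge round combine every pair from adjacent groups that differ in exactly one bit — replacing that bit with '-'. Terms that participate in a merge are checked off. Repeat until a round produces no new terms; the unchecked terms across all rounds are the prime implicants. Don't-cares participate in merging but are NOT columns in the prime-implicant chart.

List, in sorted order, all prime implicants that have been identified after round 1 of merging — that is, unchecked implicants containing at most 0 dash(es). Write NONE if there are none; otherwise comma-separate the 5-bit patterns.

NONE

Round 0: 00000✓ 00001✓ 00010✓ 00100✓ 01000✓ 01011✓ 01111✓ 10011✓ 10110✓ 10111✓ 11000✓ 11011✓ 11101✓ 11110✓ 11111✓
Round 1: -1000 -1011✓ -1111✓ 0-000 00-00 000-0 0000- 01-11✓ 1-011✓ 1-110✓ 1-111✓ 10-11✓ 1011-✓ 11-11✓ 111-1 1111-✓
Round 2: -1-11 1--11 1-11-
PIs = {-1-11, -1000, 0-000, 00-00, 000-0, 0000-, 1--11, 1-11-, 111-1}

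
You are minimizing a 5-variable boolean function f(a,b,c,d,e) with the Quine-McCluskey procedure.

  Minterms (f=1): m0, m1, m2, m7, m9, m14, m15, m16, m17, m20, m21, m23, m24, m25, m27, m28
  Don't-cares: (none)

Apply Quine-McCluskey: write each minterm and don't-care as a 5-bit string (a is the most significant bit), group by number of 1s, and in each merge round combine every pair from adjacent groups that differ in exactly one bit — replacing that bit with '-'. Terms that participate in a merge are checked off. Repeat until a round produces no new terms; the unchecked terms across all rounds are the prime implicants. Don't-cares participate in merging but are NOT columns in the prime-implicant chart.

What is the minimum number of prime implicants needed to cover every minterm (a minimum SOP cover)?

size-2^0 implicants → 00000(✓)  00001(✓)  00010(✓)  00111(✓)  01001(✓)  01110(✓)  01111(✓)  10000(✓)  10001(✓)  10100(✓)  10101(✓)  10111(✓)  11000(✓)  11001(✓)  11011(✓)  11100(✓)
size-2^1 implicants → -0000(✓)  -0001(✓)  -0111  -1001(✓)  0-001(✓)  0-111  000-0  0000-(✓)  0111-  1-000(✓)  1-001(✓)  1-100(✓)  10-00(✓)  10-01(✓)  1000-(✓)  101-1  1010-(✓)  11-00(✓)  110-1  1100-(✓)
size-2^2 implicants → --001  -000-  1--00  1-00-  10-0-
Unchecked terms (primes): --001, -000-, -0111, 0-111, 000-0, 0111-, 1--00, 1-00-, 10-0-, 101-1, 110-1
Minterm coverage:
  m0 ⊆ -000-,000-0
  m1 ⊆ --001,-000-
  m2 ⊆ 000-0 [E]
  m7 ⊆ -0111,0-111
  m9 ⊆ --001 [E]
  m14 ⊆ 0111- [E]
  m15 ⊆ 0-111,0111-
  m16 ⊆ -000-,1--00,1-00-,10-0-
  m17 ⊆ --001,-000-,1-00-,10-0-
  m20 ⊆ 1--00,10-0-
  m21 ⊆ 10-0-,101-1
  m23 ⊆ -0111,101-1
  m24 ⊆ 1--00,1-00-
  m25 ⊆ --001,1-00-,110-1
  m27 ⊆ 110-1 [E]
  m28 ⊆ 1--00 [E]
E = {--001, 000-0, 0111-, 1--00, 110-1}
Petrick residual → -0111, 10-0-
Cover = c'd'e + b'cde + a'b'c'e' + a'bcd + ad'e' + ab'd' + abc'e  |cover|=7

7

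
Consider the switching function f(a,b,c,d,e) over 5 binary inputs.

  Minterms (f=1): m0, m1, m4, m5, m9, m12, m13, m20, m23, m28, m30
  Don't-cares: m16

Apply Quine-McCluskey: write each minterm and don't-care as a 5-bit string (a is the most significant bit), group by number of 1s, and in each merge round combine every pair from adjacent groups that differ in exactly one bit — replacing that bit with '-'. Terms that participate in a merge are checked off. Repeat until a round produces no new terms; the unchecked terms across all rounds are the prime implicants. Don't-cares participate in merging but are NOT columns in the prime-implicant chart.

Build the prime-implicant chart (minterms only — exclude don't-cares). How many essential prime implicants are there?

3

Round 0: 00000✓ 00001✓ 00100✓ 00101✓ 01001✓ 01100✓ 01101✓ 10000✓ 10100✓ 10111 11100✓ 11110✓
Round 1: -0000✓ -0100✓ -1100✓ 0-001✓ 0-100✓ 0-101✓ 00-00✓ 00-01✓ 0000-✓ 0010-✓ 01-01✓ 0110-✓ 1-100✓ 10-00✓ 111-0
Round 2: --100 -0-00 0--01 0-10- 00-0-
PIs = {--100, -0-00, 0--01, 0-10-, 00-0-, 10111, 111-0}
Coverage chart:
  m0: -0-00,00-0-
  m1: 0--01,00-0-
  m4: --100,-0-00,0-10-,00-0-
  m5: 0--01,0-10-,00-0-
  m9: 0--01 ←essential
  m12: --100,0-10-
  m13: 0--01,0-10-
  m20: --100,-0-00
  m23: 10111 ←essential
  m28: --100,111-0
  m30: 111-0 ←essential
Essential: 0--01, 10111, 111-0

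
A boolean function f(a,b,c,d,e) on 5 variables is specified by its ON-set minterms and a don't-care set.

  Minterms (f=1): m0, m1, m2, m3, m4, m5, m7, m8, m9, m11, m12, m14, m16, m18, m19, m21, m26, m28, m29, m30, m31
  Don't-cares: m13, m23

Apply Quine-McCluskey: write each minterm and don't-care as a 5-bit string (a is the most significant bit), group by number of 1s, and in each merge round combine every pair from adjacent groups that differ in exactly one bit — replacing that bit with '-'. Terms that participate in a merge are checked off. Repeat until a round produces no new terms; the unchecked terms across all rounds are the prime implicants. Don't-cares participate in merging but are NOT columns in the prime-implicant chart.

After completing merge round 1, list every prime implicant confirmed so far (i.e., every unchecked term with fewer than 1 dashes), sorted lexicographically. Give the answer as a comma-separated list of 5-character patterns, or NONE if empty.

NONE

Round 0: 00000✓ 00001✓ 00010✓ 00011✓ 00100✓ 00101✓ 00111✓ 01000✓ 01001✓ 01011✓ 01100✓ 01101✓ 01110✓ 10000✓ 10010✓ 10011✓ 10101✓ 10111✓ 11010✓ 11100✓ 11101✓ 11110✓ 11111✓
Round 1: -0000✓ -0010✓ -0011✓ -0101✓ -0111✓ -1100✓ -1101✓ -1110✓ 0-000✓ 0-001✓ 0-011✓ 0-100✓ 0-101✓ 00-00✓ 00-01✓ 00-11✓ 000-0✓ 000-1✓ 0000-✓ 0001-✓ 001-1✓ 0010-✓ 01-00✓ 01-01✓ 010-1✓ 0100-✓ 011-0✓ 0110-✓ 1-010 1-101✓ 1-111✓ 10-11✓ 100-0✓ 1001-✓ 101-1✓ 11-10 111-0✓ 111-1✓ 1110-✓ 1111-✓
Round 2: --101 -0-11 -00-0 -001- -01-1 -11-0 -110- 0--00✓ 0--01✓ 0-0-1 0-00-✓ 0-10-✓ 00--1 00-0-✓ 000-- 01-0-✓ 1-1-1 111--
Round 3: 0--0-
PIs = {--101, -0-11, -00-0, -001-, -01-1, -11-0, -110-, 0--0-, 0-0-1, 00--1, 000--, 1-010, 1-1-1, 11-10, 111--}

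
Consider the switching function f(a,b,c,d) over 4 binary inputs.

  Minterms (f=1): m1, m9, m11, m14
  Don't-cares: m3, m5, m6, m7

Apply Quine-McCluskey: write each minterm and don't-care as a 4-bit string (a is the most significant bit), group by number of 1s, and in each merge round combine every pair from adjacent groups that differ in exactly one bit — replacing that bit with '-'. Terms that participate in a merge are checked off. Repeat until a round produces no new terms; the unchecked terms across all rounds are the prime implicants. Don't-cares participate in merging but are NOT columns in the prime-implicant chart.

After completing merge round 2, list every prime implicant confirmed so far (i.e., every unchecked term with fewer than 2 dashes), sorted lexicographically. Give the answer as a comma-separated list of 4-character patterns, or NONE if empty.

-110, 011-

[col 0] 0001*, 0011*, 0101*, 0110*, 0111*, 1001*, 1011*, 1110*
[col 1] -001*, -011*, -110, 0-01*, 0-11*, 00-1*, 01-1*, 011-, 10-1*
[col 2] -0-1, 0--1
Prime implicants: -0-1, -110, 0--1, 011-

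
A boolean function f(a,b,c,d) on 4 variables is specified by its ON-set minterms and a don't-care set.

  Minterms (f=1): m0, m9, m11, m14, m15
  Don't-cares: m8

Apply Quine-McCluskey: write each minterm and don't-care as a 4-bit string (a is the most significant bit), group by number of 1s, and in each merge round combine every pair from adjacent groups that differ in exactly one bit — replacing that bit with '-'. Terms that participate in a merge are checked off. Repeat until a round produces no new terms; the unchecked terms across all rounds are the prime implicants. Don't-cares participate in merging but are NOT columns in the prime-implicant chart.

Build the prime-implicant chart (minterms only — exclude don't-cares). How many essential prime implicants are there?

2

size-2^0 implicants → 0000(✓)  1000(✓)  1001(✓)  1011(✓)  1110(✓)  1111(✓)
size-2^1 implicants → -000  1-11  10-1  100-  111-
Unchecked terms (primes): -000, 1-11, 10-1, 100-, 111-
Minterm coverage:
  m0 ⊆ -000 [E]
  m9 ⊆ 10-1,100-
  m11 ⊆ 1-11,10-1
  m14 ⊆ 111- [E]
  m15 ⊆ 1-11,111-
E = {-000, 111-}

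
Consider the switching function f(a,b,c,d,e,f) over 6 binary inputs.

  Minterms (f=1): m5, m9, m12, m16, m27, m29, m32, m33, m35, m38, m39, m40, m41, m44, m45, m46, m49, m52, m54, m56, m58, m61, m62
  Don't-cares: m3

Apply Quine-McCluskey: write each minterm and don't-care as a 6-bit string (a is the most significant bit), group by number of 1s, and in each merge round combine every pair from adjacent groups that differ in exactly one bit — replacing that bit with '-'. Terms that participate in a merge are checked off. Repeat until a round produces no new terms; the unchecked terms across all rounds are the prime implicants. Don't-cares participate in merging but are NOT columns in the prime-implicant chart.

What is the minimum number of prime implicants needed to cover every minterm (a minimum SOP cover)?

[col 0] 000011*, 000101, 001001*, 001100*, 010000, 011011, 011101*, 100000*, 100001*, 100011*, 100110*, 100111*, 101000*, 101001*, 101100*, 101101*, 101110*, 110001*, 110100*, 110110*, 111000*, 111010*, 111101*, 111110*
[col 1] -00011, -01001, -01100, -11101, 1-0001, 1-0110*, 1-1000, 1-1101, 1-1110*, 10-000*, 10-001*, 10-110*, 100-11, 1000-1, 10000-*, 10011-, 101-00*, 101-01*, 10100-*, 1011-0, 10110-*, 11-110*, 1101-0, 111-10, 1110-0
[col 2] 1--110, 10-00-, 101-0-
Prime implicants: -00011, -01001, -01100, -11101, 000101, 010000, 011011, 1--110, 1-0001, 1-1000, 1-1101, 10-00-, 100-11, 1000-1, 10011-, 101-0-, 1011-0, 1101-0, 111-10, 1110-0
PI chart (minterm → PIs covering it):
  5 | 000101  (sole → essential)
  9 | -01001  (sole → essential)
  12 | -01100  (sole → essential)
  16 | 010000  (sole → essential)
  27 | 011011  (sole → essential)
  29 | -11101  (sole → essential)
  32 | 10-00-  (sole → essential)
  33 | 1-0001,10-00-,1000-1
  35 | -00011,100-11,1000-1
  38 | 1--110,10011-
  39 | 100-11,10011-
  40 | 1-1000,10-00-,101-0-
  41 | -01001,10-00-,101-0-
  44 | -01100,101-0-,1011-0
  45 | 1-1101,101-0-
  46 | 1--110,1011-0
  49 | 1-0001  (sole → essential)
  52 | 1101-0  (sole → essential)
  54 | 1--110,1101-0
  56 | 1-1000,1110-0
  58 | 111-10,1110-0
  61 | -11101,1-1101
  62 | 1--110,111-10
Essential prime implicants: -01001, -01100, -11101, 000101, 010000, 011011, 1-0001, 10-00-, 1101-0
Petrick residual → 1--110, 1-1101, 100-11, 1110-0
Minimum SOP uses 13 PIs: b'cd'e'f + b'cde'f' + bcde'f + a'b'c'de'f + a'bc'd'e'f' + a'bcd'ef + adef' + ac'd'e'f + acde'f + ab'd'e' + ab'c'ef + abc'df' + abcd'f'

13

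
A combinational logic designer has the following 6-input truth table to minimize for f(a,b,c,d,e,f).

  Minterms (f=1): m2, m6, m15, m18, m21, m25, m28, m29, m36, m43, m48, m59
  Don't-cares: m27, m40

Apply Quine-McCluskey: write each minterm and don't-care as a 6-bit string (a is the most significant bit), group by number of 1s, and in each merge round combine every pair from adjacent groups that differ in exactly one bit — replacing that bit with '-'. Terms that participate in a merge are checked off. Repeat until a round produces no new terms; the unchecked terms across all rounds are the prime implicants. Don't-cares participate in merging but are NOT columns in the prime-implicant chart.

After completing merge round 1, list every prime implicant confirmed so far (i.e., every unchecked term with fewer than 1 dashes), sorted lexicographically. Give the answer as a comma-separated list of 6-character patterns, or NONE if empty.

001111, 100100, 101000, 110000

[col 0] 000010*, 000110*, 001111, 010010*, 010101*, 011001*, 011011*, 011100*, 011101*, 100100, 101000, 101011*, 110000, 111011*
[col 1] -11011, 0-0010, 000-10, 01-101, 011-01, 0110-1, 01110-, 1-1011
Prime implicants: -11011, 0-0010, 000-10, 001111, 01-101, 011-01, 0110-1, 01110-, 1-1011, 100100, 101000, 110000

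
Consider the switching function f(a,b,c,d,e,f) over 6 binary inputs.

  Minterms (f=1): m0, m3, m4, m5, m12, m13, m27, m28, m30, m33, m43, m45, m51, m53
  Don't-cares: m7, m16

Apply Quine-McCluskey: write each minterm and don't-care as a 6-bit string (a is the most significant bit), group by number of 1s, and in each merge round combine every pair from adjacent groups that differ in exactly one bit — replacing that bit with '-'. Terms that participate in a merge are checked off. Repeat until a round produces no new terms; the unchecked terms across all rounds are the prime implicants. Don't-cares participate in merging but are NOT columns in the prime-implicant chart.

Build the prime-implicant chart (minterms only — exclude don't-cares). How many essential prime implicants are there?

8

Round 0: 000000✓ 000011✓ 000100✓ 000101✓ 000111✓ 001100✓ 001101✓ 010000✓ 011011 011100✓ 011110✓ 100001 101011 101101✓ 110011 110101
Round 1: -01101 0-0000 0-1100 00-100✓ 00-101✓ 000-00 000-11 0001-1 00010-✓ 00110-✓ 0111-0
Round 2: 00-10-
PIs = {-01101, 0-0000, 0-1100, 00-10-, 000-00, 000-11, 0001-1, 011011, 0111-0, 100001, 101011, 110011, 110101}
Coverage chart:
  m0: 0-0000,000-00
  m3: 000-11 ←essential
  m4: 00-10-,000-00
  m5: 00-10-,0001-1
  m12: 0-1100,00-10-
  m13: -01101,00-10-
  m27: 011011 ←essential
  m28: 0-1100,0111-0
  m30: 0111-0 ←essential
  m33: 100001 ←essential
  m43: 101011 ←essential
  m45: -01101 ←essential
  m51: 110011 ←essential
  m53: 110101 ←essential
Essential: -01101, 000-11, 011011, 0111-0, 100001, 101011, 110011, 110101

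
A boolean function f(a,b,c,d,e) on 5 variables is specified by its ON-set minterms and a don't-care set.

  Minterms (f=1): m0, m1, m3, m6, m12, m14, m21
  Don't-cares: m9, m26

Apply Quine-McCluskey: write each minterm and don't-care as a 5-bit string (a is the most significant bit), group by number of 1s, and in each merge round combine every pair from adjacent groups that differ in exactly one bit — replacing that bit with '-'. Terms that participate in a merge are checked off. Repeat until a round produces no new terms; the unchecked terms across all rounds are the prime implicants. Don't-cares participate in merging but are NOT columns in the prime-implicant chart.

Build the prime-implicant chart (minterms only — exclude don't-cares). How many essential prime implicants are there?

5

size-2^0 implicants → 00000(✓)  00001(✓)  00011(✓)  00110(✓)  01001(✓)  01100(✓)  01110(✓)  10101  11010
size-2^1 implicants → 0-001  0-110  000-1  0000-  011-0
Unchecked terms (primes): 0-001, 0-110, 000-1, 0000-, 011-0, 10101, 11010
Minterm coverage:
  m0 ⊆ 0000- [E]
  m1 ⊆ 0-001,000-1,0000-
  m3 ⊆ 000-1 [E]
  m6 ⊆ 0-110 [E]
  m12 ⊆ 011-0 [E]
  m14 ⊆ 0-110,011-0
  m21 ⊆ 10101 [E]
E = {0-110, 000-1, 0000-, 011-0, 10101}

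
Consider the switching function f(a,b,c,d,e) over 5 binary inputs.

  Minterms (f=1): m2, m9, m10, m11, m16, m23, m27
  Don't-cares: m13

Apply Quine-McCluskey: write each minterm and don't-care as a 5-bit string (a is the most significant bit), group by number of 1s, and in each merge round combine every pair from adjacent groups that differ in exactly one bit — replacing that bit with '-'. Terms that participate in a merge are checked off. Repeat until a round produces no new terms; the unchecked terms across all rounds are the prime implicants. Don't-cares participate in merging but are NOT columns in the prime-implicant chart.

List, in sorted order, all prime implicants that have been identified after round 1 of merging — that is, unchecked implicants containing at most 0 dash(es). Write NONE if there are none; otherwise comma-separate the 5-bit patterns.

10000, 10111

[col 0] 00010*, 01001*, 01010*, 01011*, 01101*, 10000, 10111, 11011*
[col 1] -1011, 0-010, 01-01, 010-1, 0101-
Prime implicants: -1011, 0-010, 01-01, 010-1, 0101-, 10000, 10111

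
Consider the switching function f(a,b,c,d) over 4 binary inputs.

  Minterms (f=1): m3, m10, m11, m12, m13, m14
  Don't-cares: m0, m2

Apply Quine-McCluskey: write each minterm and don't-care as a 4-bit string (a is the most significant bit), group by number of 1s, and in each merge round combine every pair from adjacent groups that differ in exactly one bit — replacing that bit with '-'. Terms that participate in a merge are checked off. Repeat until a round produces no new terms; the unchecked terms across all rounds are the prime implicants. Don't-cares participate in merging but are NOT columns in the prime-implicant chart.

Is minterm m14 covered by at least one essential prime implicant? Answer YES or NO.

size-2^0 implicants → 0000(✓)  0010(✓)  0011(✓)  1010(✓)  1011(✓)  1100(✓)  1101(✓)  1110(✓)
size-2^1 implicants → -010(✓)  -011(✓)  00-0  001-(✓)  1-10  101-(✓)  11-0  110-
size-2^2 implicants → -01-
Unchecked terms (primes): -01-, 00-0, 1-10, 11-0, 110-
Minterm coverage:
  m3 ⊆ -01- [E]
  m10 ⊆ -01-,1-10
  m11 ⊆ -01- [E]
  m12 ⊆ 11-0,110-
  m13 ⊆ 110- [E]
  m14 ⊆ 1-10,11-0
E = {-01-, 110-}

NO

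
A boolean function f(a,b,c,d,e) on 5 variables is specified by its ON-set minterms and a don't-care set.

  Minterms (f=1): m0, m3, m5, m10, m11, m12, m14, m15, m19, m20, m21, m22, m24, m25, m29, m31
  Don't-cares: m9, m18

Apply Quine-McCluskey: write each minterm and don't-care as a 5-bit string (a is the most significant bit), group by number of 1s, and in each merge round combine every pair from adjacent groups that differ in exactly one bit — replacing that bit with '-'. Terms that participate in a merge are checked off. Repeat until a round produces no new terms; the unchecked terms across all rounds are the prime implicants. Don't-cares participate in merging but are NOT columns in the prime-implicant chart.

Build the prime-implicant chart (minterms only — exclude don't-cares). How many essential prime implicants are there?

Round 0: 00000 00011✓ 00101✓ 01001✓ 01010✓ 01011✓ 01100✓ 01110✓ 01111✓ 10010✓ 10011✓ 10100✓ 10101✓ 10110✓ 11000✓ 11001✓ 11101✓ 11111✓
Round 1: -0011 -0101 -1001 -1111 0-011 01-10✓ 01-11✓ 010-1 0101-✓ 011-0 0111-✓ 1-101 10-10 1001- 101-0 1010- 11-01 1100- 111-1
Round 2: 01-1-
PIs = {-0011, -0101, -1001, -1111, 0-011, 00000, 01-1-, 010-1, 011-0, 1-101, 10-10, 1001-, 101-0, 1010-, 11-01, 1100-, 111-1}
Coverage chart:
  m0: 00000 ←essential
  m3: -0011,0-011
  m5: -0101 ←essential
  m10: 01-1- ←essential
  m11: 0-011,01-1-,010-1
  m12: 011-0 ←essential
  m14: 01-1-,011-0
  m15: -1111,01-1-
  m19: -0011,1001-
  m20: 101-0,1010-
  m21: -0101,1-101,1010-
  m22: 10-10,101-0
  m24: 1100- ←essential
  m25: -1001,11-01,1100-
  m29: 1-101,11-01,111-1
  m31: -1111,111-1
Essential: -0101, 00000, 01-1-, 011-0, 1100-

5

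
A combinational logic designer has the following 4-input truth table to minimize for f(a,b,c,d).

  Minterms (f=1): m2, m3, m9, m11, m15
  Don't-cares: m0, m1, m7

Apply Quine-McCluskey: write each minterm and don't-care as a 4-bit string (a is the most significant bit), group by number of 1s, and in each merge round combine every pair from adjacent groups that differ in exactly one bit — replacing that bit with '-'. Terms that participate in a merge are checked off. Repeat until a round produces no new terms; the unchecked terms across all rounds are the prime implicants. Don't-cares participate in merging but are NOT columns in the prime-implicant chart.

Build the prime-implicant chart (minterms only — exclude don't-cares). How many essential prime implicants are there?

3

size-2^0 implicants → 0000(✓)  0001(✓)  0010(✓)  0011(✓)  0111(✓)  1001(✓)  1011(✓)  1111(✓)
size-2^1 implicants → -001(✓)  -011(✓)  -111(✓)  0-11(✓)  00-0(✓)  00-1(✓)  000-(✓)  001-(✓)  1-11(✓)  10-1(✓)
size-2^2 implicants → --11  -0-1  00--
Unchecked terms (primes): --11, -0-1, 00--
Minterm coverage:
  m2 ⊆ 00-- [E]
  m3 ⊆ --11,-0-1,00--
  m9 ⊆ -0-1 [E]
  m11 ⊆ --11,-0-1
  m15 ⊆ --11 [E]
E = {--11, -0-1, 00--}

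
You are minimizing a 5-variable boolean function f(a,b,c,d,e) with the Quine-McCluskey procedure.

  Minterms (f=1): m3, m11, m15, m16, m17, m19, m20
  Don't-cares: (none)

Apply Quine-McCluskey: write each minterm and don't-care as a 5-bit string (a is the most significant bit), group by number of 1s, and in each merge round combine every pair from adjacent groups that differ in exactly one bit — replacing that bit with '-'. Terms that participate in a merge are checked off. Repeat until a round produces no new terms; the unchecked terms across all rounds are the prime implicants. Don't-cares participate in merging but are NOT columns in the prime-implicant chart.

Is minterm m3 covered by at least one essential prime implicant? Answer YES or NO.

size-2^0 implicants → 00011(✓)  01011(✓)  01111(✓)  10000(✓)  10001(✓)  10011(✓)  10100(✓)
size-2^1 implicants → -0011  0-011  01-11  10-00  100-1  1000-
Unchecked terms (primes): -0011, 0-011, 01-11, 10-00, 100-1, 1000-
Minterm coverage:
  m3 ⊆ -0011,0-011
  m11 ⊆ 0-011,01-11
  m15 ⊆ 01-11 [E]
  m16 ⊆ 10-00,1000-
  m17 ⊆ 100-1,1000-
  m19 ⊆ -0011,100-1
  m20 ⊆ 10-00 [E]
E = {01-11, 10-00}

NO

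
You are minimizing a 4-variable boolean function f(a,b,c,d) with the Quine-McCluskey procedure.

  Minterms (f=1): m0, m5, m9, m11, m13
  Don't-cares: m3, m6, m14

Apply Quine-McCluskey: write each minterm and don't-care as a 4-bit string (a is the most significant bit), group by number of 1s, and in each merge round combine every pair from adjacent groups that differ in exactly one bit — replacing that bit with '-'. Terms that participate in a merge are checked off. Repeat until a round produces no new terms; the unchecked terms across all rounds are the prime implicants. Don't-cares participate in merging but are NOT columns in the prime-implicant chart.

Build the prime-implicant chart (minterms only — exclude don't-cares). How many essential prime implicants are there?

size-2^0 implicants → 0000  0011(✓)  0101(✓)  0110(✓)  1001(✓)  1011(✓)  1101(✓)  1110(✓)
size-2^1 implicants → -011  -101  -110  1-01  10-1
Unchecked terms (primes): -011, -101, -110, 0000, 1-01, 10-1
Minterm coverage:
  m0 ⊆ 0000 [E]
  m5 ⊆ -101 [E]
  m9 ⊆ 1-01,10-1
  m11 ⊆ -011,10-1
  m13 ⊆ -101,1-01
E = {-101, 0000}

2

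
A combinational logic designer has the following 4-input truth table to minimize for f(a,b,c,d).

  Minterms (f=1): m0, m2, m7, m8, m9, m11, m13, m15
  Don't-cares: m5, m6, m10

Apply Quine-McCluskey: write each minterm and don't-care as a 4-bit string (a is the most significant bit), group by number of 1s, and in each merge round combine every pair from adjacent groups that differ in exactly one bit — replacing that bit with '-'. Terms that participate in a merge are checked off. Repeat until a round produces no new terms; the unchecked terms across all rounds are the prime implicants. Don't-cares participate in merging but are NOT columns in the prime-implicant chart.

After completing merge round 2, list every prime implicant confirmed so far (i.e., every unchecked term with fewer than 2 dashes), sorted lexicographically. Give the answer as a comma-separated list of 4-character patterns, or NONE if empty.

0-10, 011-

[col 0] 0000*, 0010*, 0101*, 0110*, 0111*, 1000*, 1001*, 1010*, 1011*, 1101*, 1111*
[col 1] -000*, -010*, -101*, -111*, 0-10, 00-0*, 01-1*, 011-, 1-01*, 1-11*, 10-0*, 10-1*, 100-*, 101-*, 11-1*
[col 2] -0-0, -1-1, 1--1, 10--
Prime implicants: -0-0, -1-1, 0-10, 011-, 1--1, 10--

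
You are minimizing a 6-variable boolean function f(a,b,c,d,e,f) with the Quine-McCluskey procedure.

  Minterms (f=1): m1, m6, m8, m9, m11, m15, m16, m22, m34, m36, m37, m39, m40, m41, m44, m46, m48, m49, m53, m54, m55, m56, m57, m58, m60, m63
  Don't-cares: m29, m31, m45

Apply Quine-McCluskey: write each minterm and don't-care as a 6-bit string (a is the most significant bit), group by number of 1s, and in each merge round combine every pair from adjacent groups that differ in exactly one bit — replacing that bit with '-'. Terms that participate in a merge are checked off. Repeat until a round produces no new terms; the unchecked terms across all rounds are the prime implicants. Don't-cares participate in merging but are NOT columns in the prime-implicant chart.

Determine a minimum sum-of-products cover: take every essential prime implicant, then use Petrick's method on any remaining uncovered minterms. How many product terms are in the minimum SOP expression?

Round 0: 000001✓ 000110✓ 001000✓ 001001✓ 001011✓ 001111✓ 010000✓ 010110✓ 011101✓ 011111✓ 100010 100100✓ 100101✓ 100111✓ 101000✓ 101001✓ 101100✓ 101101✓ 101110✓ 110000✓ 110001✓ 110101✓ 110110✓ 110111✓ 111000✓ 111001✓ 111010✓ 111100✓ 111111✓
Round 1: -01000✓ -01001✓ -10000 -10110 -11111 0-0110 0-1111 00-001 001-11 0010-1 00100-✓ 0111-1 1-0101✓ 1-0111✓ 1-1000✓ 1-1001✓ 1-1100✓ 10-100✓ 10-101✓ 1001-1✓ 10010-✓ 101-00✓ 101-01✓ 10100-✓ 1011-0 10110-✓ 11-000✓ 11-001✓ 11-111 110-01 11000-✓ 1101-1✓ 11011- 111-00✓ 1110-0 11100-✓
Round 2: -0100- 1-01-1 1-1-00 1-100- 10-10- 101-0- 11-00-
PIs = {-0100-, -10000, -10110, -11111, 0-0110, 0-1111, 00-001, 001-11, 0010-1, 0111-1, 1-01-1, 1-1-00, 1-100-, 10-10-, 100010, 101-0-, 1011-0, 11-00-, 11-111, 110-01, 11011-, 1110-0}
Coverage chart:
  m1: 00-001 ←essential
  m6: 0-0110 ←essential
  m8: -0100- ←essential
  m9: -0100-,00-001,0010-1
  m11: 001-11,0010-1
  m15: 0-1111,001-11
  m16: -10000 ←essential
  m22: -10110,0-0110
  m34: 100010 ←essential
  m36: 10-10- ←essential
  m37: 1-01-1,10-10-
  m39: 1-01-1 ←essential
  m40: -0100-,1-1-00,1-100-,101-0-
  m41: -0100-,1-100-,101-0-
  m44: 1-1-00,10-10-,101-0-,1011-0
  m46: 1011-0 ←essential
  m48: -10000,11-00-
  m49: 11-00-,110-01
  m53: 1-01-1,110-01
  m54: -10110,11011-
  m55: 1-01-1,11-111,11011-
  m56: 1-1-00,1-100-,11-00-,1110-0
  m57: 1-100-,11-00-
  m58: 1110-0 ←essential
  m60: 1-1-00 ←essential
  m63: -11111,11-111
Essential: -0100-, -10000, 0-0110, 00-001, 1-01-1, 1-1-00, 10-10-, 100010, 1011-0, 1110-0
Petrick residual → -10110, -11111, 001-11, 11-00-
Min cover (14 terms): b'cd'e' + bc'd'e'f' + bc'def' + bcdef + a'c'def' + a'b'd'e'f + a'b'cef + ac'df + ace'f' + ab'de' + ab'c'd'ef' + ab'cdf' + abd'e' + abcd'f'

14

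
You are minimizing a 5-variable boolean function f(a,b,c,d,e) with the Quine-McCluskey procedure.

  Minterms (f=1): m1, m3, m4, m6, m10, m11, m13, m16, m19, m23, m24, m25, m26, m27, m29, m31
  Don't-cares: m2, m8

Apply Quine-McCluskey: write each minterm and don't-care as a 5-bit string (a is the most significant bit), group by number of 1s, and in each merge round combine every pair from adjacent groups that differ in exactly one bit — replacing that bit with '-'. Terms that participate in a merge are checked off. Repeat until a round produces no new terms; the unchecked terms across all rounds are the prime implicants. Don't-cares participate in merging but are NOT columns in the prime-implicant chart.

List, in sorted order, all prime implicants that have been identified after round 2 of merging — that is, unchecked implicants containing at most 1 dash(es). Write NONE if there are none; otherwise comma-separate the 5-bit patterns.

-1101, 00-10, 000-1, 001-0, 1-000

size-2^0 implicants → 00001(✓)  00010(✓)  00011(✓)  00100(✓)  00110(✓)  01000(✓)  01010(✓)  01011(✓)  01101(✓)  10000(✓)  10011(✓)  10111(✓)  11000(✓)  11001(✓)  11010(✓)  11011(✓)  11101(✓)  11111(✓)
size-2^1 implicants → -0011(✓)  -1000(✓)  -1010(✓)  -1011(✓)  -1101  0-010(✓)  0-011(✓)  00-10  000-1  0001-(✓)  001-0  010-0(✓)  0101-(✓)  1-000  1-011(✓)  1-111(✓)  10-11(✓)  11-01(✓)  11-11(✓)  110-0(✓)  110-1(✓)  1100-(✓)  1101-(✓)  111-1(✓)
size-2^2 implicants → --011  -10-0  -101-  0-01-  1--11  11--1  110--
Unchecked terms (primes): --011, -10-0, -101-, -1101, 0-01-, 00-10, 000-1, 001-0, 1--11, 1-000, 11--1, 110--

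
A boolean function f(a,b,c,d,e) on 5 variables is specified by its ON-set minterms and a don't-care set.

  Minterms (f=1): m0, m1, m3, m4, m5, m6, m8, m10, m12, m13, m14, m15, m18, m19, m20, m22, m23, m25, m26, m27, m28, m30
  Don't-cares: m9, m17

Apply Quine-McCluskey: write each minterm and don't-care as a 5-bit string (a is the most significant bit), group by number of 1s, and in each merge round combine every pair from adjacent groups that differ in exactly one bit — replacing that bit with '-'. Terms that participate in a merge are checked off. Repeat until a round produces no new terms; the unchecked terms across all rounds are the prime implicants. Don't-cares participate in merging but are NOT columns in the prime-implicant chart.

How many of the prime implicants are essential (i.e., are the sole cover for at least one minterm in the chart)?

5

size-2^0 implicants → 00000(✓)  00001(✓)  00011(✓)  00100(✓)  00101(✓)  00110(✓)  01000(✓)  01001(✓)  01010(✓)  01100(✓)  01101(✓)  01110(✓)  01111(✓)  10001(✓)  10010(✓)  10011(✓)  10100(✓)  10110(✓)  10111(✓)  11001(✓)  11010(✓)  11011(✓)  11100(✓)  11110(✓)
size-2^1 implicants → -0001(✓)  -0011(✓)  -0100(✓)  -0110(✓)  -1001(✓)  -1010(✓)  -1100(✓)  -1110(✓)  0-000(✓)  0-001(✓)  0-100(✓)  0-101(✓)  0-110(✓)  00-00(✓)  00-01(✓)  000-1(✓)  0000-(✓)  001-0(✓)  0010-(✓)  01-00(✓)  01-01(✓)  01-10(✓)  010-0(✓)  0100-(✓)  011-0(✓)  011-1(✓)  0110-(✓)  0111-(✓)  1-001(✓)  1-010(✓)  1-011(✓)  1-100(✓)  1-110(✓)  10-10(✓)  10-11(✓)  100-1(✓)  1001-(✓)  101-0(✓)  1011-(✓)  11-10(✓)  110-1(✓)  1101-(✓)  111-0(✓)
size-2^2 implicants → --001  --100(✓)  --110(✓)  -00-1  -01-0(✓)  -1-10  -11-0(✓)  0--00(✓)  0--01(✓)  0-00-(✓)  0-1-0(✓)  0-10-(✓)  00-0-(✓)  01--0  01-0-(✓)  011--  1--10  1-0-1  1-01-  1-1-0(✓)  10-1-
size-2^3 implicants → --1-0  0--0-
Unchecked terms (primes): --001, --1-0, -00-1, -1-10, 0--0-, 01--0, 011--, 1--10, 1-0-1, 1-01-, 10-1-
Minterm coverage:
  m0 ⊆ 0--0- [E]
  m1 ⊆ --001,-00-1,0--0-
  m3 ⊆ -00-1 [E]
  m4 ⊆ --1-0,0--0-
  m5 ⊆ 0--0- [E]
  m6 ⊆ --1-0 [E]
  m8 ⊆ 0--0-,01--0
  m10 ⊆ -1-10,01--0
  m12 ⊆ --1-0,0--0-,01--0,011--
  m13 ⊆ 0--0-,011--
  m14 ⊆ --1-0,-1-10,01--0,011--
  m15 ⊆ 011-- [E]
  m18 ⊆ 1--10,1-01-,10-1-
  m19 ⊆ -00-1,1-0-1,1-01-,10-1-
  m20 ⊆ --1-0 [E]
  m22 ⊆ --1-0,1--10,10-1-
  m23 ⊆ 10-1- [E]
  m25 ⊆ --001,1-0-1
  m26 ⊆ -1-10,1--10,1-01-
  m27 ⊆ 1-0-1,1-01-
  m28 ⊆ --1-0 [E]
  m30 ⊆ --1-0,-1-10,1--10
E = {--1-0, -00-1, 0--0-, 011--, 10-1-}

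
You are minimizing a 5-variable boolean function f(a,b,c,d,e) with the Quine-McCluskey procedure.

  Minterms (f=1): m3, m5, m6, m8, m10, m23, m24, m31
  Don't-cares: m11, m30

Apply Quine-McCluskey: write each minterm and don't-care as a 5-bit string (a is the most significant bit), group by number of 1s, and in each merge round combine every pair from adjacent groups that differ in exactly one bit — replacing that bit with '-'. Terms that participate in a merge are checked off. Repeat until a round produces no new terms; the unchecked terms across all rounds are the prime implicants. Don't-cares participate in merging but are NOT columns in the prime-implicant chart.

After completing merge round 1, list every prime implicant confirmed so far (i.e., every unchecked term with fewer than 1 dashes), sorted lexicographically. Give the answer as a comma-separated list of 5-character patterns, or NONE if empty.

[col 0] 00011*, 00101, 00110, 01000*, 01010*, 01011*, 10111*, 11000*, 11110*, 11111*
[col 1] -1000, 0-011, 010-0, 0101-, 1-111, 1111-
Prime implicants: -1000, 0-011, 00101, 00110, 010-0, 0101-, 1-111, 1111-

00101, 00110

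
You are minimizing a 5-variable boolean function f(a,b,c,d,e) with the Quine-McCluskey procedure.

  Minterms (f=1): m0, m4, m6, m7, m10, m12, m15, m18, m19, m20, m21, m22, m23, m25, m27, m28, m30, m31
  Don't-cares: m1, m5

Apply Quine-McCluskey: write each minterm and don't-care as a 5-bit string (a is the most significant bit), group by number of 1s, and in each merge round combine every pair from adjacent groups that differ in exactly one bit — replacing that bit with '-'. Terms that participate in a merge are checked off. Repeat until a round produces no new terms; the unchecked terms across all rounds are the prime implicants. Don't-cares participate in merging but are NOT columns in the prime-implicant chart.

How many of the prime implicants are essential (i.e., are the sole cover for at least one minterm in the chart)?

size-2^0 implicants → 00000(✓)  00001(✓)  00100(✓)  00101(✓)  00110(✓)  00111(✓)  01010  01100(✓)  01111(✓)  10010(✓)  10011(✓)  10100(✓)  10101(✓)  10110(✓)  10111(✓)  11001(✓)  11011(✓)  11100(✓)  11110(✓)  11111(✓)
size-2^1 implicants → -0100(✓)  -0101(✓)  -0110(✓)  -0111(✓)  -1100(✓)  -1111(✓)  0-100(✓)  0-111(✓)  00-00(✓)  00-01(✓)  0000-(✓)  001-0(✓)  001-1(✓)  0010-(✓)  0011-(✓)  1-011(✓)  1-100(✓)  1-110(✓)  1-111(✓)  10-10(✓)  10-11(✓)  1001-(✓)  101-0(✓)  101-1(✓)  1010-(✓)  1011-(✓)  11-11(✓)  110-1  111-0(✓)  1111-(✓)
size-2^2 implicants → --100  --111  -01-0(✓)  -01-1(✓)  -010-(✓)  -011-(✓)  00-0-  001--(✓)  1--11  1-1-0  1-11-  10-1-  101--(✓)
size-2^3 implicants → -01--
Unchecked terms (primes): --100, --111, -01--, 00-0-, 01010, 1--11, 1-1-0, 1-11-, 10-1-, 110-1
Minterm coverage:
  m0 ⊆ 00-0- [E]
  m4 ⊆ --100,-01--,00-0-
  m6 ⊆ -01-- [E]
  m7 ⊆ --111,-01--
  m10 ⊆ 01010 [E]
  m12 ⊆ --100 [E]
  m15 ⊆ --111 [E]
  m18 ⊆ 10-1- [E]
  m19 ⊆ 1--11,10-1-
  m20 ⊆ --100,-01--,1-1-0
  m21 ⊆ -01-- [E]
  m22 ⊆ -01--,1-1-0,1-11-,10-1-
  m23 ⊆ --111,-01--,1--11,1-11-,10-1-
  m25 ⊆ 110-1 [E]
  m27 ⊆ 1--11,110-1
  m28 ⊆ --100,1-1-0
  m30 ⊆ 1-1-0,1-11-
  m31 ⊆ --111,1--11,1-11-
E = {--100, --111, -01--, 00-0-, 01010, 10-1-, 110-1}

7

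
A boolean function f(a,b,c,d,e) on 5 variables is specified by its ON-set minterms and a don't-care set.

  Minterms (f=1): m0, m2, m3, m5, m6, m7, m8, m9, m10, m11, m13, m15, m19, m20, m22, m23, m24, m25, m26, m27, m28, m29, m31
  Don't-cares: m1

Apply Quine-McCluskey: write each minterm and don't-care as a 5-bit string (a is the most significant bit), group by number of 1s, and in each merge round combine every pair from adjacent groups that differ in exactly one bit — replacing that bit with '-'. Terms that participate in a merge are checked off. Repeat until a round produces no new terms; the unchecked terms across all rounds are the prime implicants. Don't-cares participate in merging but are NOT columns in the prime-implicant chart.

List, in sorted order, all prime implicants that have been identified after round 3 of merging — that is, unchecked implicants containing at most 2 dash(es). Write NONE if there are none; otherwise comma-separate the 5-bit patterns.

[col 0] 00000*, 00001*, 00010*, 00011*, 00101*, 00110*, 00111*, 01000*, 01001*, 01010*, 01011*, 01101*, 01111*, 10011*, 10100*, 10110*, 10111*, 11000*, 11001*, 11010*, 11011*, 11100*, 11101*, 11111*
[col 1] -0011*, -0110*, -0111*, -1000*, -1001*, -1010*, -1011*, -1101*, -1111*, 0-000*, 0-001*, 0-010*, 0-011*, 0-101*, 0-111*, 00-01*, 00-10*, 00-11*, 000-0*, 000-1*, 0000-*, 0001-*, 001-1*, 0011-*, 01-01*, 01-11*, 010-0*, 010-1*, 0100-*, 0101-*, 011-1*, 1-011*, 1-100, 1-111*, 10-11*, 101-0, 1011-*, 11-00*, 11-01*, 11-11*, 110-0*, 110-1*, 1100-*, 1101-*, 111-1*, 1110-*
[col 2] --011*, --111*, -0-11*, -011-, -1-01*, -1-11*, -10-0*, -10-1*, -100-*, -101-*, -11-1*, 0--01*, 0--11*, 0-0-0*, 0-0-1*, 0-00-*, 0-01-*, 0-1-1*, 00--1*, 00-1-, 000--*, 01--1*, 010--*, 1--11*, 11--1*, 11-0-, 110--*
[col 3] ---11, -1--1, -10--, 0---1, 0-0--
Prime implicants: ---11, -011-, -1--1, -10--, 0---1, 0-0--, 00-1-, 1-100, 101-0, 11-0-

-011-, 00-1-, 1-100, 101-0, 11-0-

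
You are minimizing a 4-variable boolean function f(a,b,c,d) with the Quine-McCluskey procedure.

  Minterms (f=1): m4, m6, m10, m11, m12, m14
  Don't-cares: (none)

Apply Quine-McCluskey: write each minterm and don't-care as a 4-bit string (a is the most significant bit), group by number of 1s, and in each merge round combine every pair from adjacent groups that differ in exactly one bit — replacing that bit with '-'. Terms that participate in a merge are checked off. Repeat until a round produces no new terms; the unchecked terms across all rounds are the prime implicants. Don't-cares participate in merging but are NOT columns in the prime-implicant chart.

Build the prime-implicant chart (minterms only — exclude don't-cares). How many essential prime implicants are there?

size-2^0 implicants → 0100(✓)  0110(✓)  1010(✓)  1011(✓)  1100(✓)  1110(✓)
size-2^1 implicants → -100(✓)  -110(✓)  01-0(✓)  1-10  101-  11-0(✓)
size-2^2 implicants → -1-0
Unchecked terms (primes): -1-0, 1-10, 101-
Minterm coverage:
  m4 ⊆ -1-0 [E]
  m6 ⊆ -1-0 [E]
  m10 ⊆ 1-10,101-
  m11 ⊆ 101- [E]
  m12 ⊆ -1-0 [E]
  m14 ⊆ -1-0,1-10
E = {-1-0, 101-}

2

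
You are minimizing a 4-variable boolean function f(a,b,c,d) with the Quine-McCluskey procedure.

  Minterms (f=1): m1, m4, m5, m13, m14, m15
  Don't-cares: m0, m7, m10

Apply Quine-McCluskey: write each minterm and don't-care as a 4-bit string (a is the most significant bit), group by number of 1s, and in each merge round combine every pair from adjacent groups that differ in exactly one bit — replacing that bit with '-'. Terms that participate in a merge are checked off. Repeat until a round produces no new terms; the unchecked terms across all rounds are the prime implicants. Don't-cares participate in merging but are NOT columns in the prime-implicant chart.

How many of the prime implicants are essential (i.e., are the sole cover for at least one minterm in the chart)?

2

[col 0] 0000*, 0001*, 0100*, 0101*, 0111*, 1010*, 1101*, 1110*, 1111*
[col 1] -101*, -111*, 0-00*, 0-01*, 000-*, 01-1*, 010-*, 1-10, 11-1*, 111-
[col 2] -1-1, 0-0-
Prime implicants: -1-1, 0-0-, 1-10, 111-
PI chart (minterm → PIs covering it):
  1 | 0-0-  (sole → essential)
  4 | 0-0-  (sole → essential)
  5 | -1-1,0-0-
  13 | -1-1  (sole → essential)
  14 | 1-10,111-
  15 | -1-1,111-
Essential prime implicants: -1-1, 0-0-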